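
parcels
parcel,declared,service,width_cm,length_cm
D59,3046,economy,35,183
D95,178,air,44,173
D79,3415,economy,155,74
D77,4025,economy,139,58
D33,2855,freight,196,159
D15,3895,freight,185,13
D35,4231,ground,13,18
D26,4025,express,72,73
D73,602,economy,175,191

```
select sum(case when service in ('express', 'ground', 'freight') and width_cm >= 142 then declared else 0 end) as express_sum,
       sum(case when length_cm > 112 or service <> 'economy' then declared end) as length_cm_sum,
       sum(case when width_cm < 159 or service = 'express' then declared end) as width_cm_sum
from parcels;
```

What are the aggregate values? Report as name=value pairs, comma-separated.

express_sum=6750, length_cm_sum=18832, width_cm_sum=18920

[express_sum: service in ('express', 'ground', 'freight') and width_cm >= 142]
parcel=D59: ✗
parcel=D95: ✗
parcel=D79: ✗
parcel=D77: ✗
parcel=D33: ✓ → 2855
parcel=D15: ✓ → 3895
parcel=D35: ✗
parcel=D26: ✗
parcel=D73: ✗
express_sum = 2855 + 3895 = 6750
—
[length_cm_sum: length_cm > 112 or service <> 'economy']
parcel=D59: ✓ → 3046
parcel=D95: ✓ → 178
parcel=D79: ✗
parcel=D77: ✗
parcel=D33: ✓ → 2855
parcel=D15: ✓ → 3895
parcel=D35: ✓ → 4231
parcel=D26: ✓ → 4025
parcel=D73: ✓ → 602
length_cm_sum = 3046 + 178 + 2855 + 3895 + 4231 + 4025 + 602 = 18832
—
[width_cm_sum: width_cm < 159 or service = 'express']
parcel=D59: ✓ → 3046
parcel=D95: ✓ → 178
parcel=D79: ✓ → 3415
parcel=D77: ✓ → 4025
parcel=D33: ✗
parcel=D15: ✗
parcel=D35: ✓ → 4231
parcel=D26: ✓ → 4025
parcel=D73: ✗
width_cm_sum = 3046 + 178 + 3415 + 4025 + 4231 + 4025 = 18920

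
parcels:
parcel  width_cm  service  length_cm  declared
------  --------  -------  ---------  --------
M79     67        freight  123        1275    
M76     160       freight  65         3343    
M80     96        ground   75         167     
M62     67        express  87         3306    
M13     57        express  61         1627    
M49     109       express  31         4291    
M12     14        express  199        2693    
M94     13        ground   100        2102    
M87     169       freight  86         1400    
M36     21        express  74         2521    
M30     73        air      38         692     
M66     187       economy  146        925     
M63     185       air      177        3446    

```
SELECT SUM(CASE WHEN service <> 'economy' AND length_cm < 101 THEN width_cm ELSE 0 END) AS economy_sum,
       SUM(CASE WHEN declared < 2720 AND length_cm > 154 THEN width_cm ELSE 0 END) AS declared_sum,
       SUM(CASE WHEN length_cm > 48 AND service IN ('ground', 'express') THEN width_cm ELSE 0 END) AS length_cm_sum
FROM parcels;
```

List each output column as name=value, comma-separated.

[economy_sum: service <> 'economy' AND length_cm < 101]
parcel=M79: ✗
parcel=M76: ✓ → 160
parcel=M80: ✓ → 96
parcel=M62: ✓ → 67
parcel=M13: ✓ → 57
parcel=M49: ✓ → 109
parcel=M12: ✗
parcel=M94: ✓ → 13
parcel=M87: ✓ → 169
parcel=M36: ✓ → 21
parcel=M30: ✓ → 73
parcel=M66: ✗
parcel=M63: ✗
economy_sum = 160 + 96 + 67 + 57 + 109 + 13 + 169 + 21 + 73 = 765
—
[declared_sum: declared < 2720 AND length_cm > 154]
parcel=M79: ✗
parcel=M76: ✗
parcel=M80: ✗
parcel=M62: ✗
parcel=M13: ✗
parcel=M49: ✗
parcel=M12: ✓ → 14
parcel=M94: ✗
parcel=M87: ✗
parcel=M36: ✗
parcel=M30: ✗
parcel=M66: ✗
parcel=M63: ✗
declared_sum = 14
—
[length_cm_sum: length_cm > 48 AND service IN ('ground', 'express')]
parcel=M79: ✗
parcel=M76: ✗
parcel=M80: ✓ → 96
parcel=M62: ✓ → 67
parcel=M13: ✓ → 57
parcel=M49: ✗
parcel=M12: ✓ → 14
parcel=M94: ✓ → 13
parcel=M87: ✗
parcel=M36: ✓ → 21
parcel=M30: ✗
parcel=M66: ✗
parcel=M63: ✗
length_cm_sum = 96 + 67 + 57 + 14 + 13 + 21 = 268

economy_sum=765, declared_sum=14, length_cm_sum=268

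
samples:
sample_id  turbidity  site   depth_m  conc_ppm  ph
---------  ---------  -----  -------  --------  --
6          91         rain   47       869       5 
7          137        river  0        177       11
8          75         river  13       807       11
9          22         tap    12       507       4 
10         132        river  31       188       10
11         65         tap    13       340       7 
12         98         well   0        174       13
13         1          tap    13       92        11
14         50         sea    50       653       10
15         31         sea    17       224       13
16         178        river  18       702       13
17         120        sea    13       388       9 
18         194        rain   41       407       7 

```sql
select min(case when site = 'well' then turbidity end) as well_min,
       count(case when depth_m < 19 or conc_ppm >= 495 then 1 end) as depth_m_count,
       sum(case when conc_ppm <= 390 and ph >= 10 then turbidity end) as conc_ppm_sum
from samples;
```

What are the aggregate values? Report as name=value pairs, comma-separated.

well_min=98, depth_m_count=11, conc_ppm_sum=399

[well_min: site = 'well']
sample_id=6: ✗
sample_id=7: ✗
sample_id=8: ✗
sample_id=9: ✗
sample_id=10: ✗
sample_id=11: ✗
sample_id=12: ✓ → 98
sample_id=13: ✗
sample_id=14: ✗
sample_id=15: ✗
sample_id=16: ✗
sample_id=17: ✗
sample_id=18: ✗
well_min = MIN(98) = 98
—
[depth_m_count: depth_m < 19 or conc_ppm >= 495]
sample_id=6: ✓ → 1
sample_id=7: ✓ → 1
sample_id=8: ✓ → 1
sample_id=9: ✓ → 1
sample_id=10: ✗
sample_id=11: ✓ → 1
sample_id=12: ✓ → 1
sample_id=13: ✓ → 1
sample_id=14: ✓ → 1
sample_id=15: ✓ → 1
sample_id=16: ✓ → 1
sample_id=17: ✓ → 1
sample_id=18: ✗
depth_m_count = COUNT(1, 1, 1, 1, 1, 1, 1, 1, 1, 1, 1) = 11
—
[conc_ppm_sum: conc_ppm <= 390 and ph >= 10]
sample_id=6: ✗
sample_id=7: ✓ → 137
sample_id=8: ✗
sample_id=9: ✗
sample_id=10: ✓ → 132
sample_id=11: ✗
sample_id=12: ✓ → 98
sample_id=13: ✓ → 1
sample_id=14: ✗
sample_id=15: ✓ → 31
sample_id=16: ✗
sample_id=17: ✗
sample_id=18: ✗
conc_ppm_sum = 137 + 132 + 98 + 1 + 31 = 399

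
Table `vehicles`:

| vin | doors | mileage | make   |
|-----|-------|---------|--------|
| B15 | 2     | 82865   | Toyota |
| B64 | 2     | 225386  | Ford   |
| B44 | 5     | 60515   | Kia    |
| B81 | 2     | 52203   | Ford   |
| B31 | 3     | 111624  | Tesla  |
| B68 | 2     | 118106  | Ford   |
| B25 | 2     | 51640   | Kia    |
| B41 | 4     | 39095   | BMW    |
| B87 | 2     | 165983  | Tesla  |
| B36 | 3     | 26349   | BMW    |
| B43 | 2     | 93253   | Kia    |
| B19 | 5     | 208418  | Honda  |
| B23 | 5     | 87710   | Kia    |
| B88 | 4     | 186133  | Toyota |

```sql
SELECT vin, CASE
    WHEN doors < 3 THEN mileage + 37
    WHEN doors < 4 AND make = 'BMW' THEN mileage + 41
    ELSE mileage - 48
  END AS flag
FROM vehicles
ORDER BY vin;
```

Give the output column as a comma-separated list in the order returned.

vin=B15: doors < 3 → 82902
vin=B19: ELSE → 208370
vin=B23: ELSE → 87662
vin=B25: doors < 3 → 51677
vin=B31: ELSE → 111576
vin=B36: doors < 4 AND make = 'BMW' → 26390
vin=B41: ELSE → 39047
vin=B43: doors < 3 → 93290
vin=B44: ELSE → 60467
vin=B64: doors < 3 → 225423
vin=B68: doors < 3 → 118143
vin=B81: doors < 3 → 52240
vin=B87: doors < 3 → 166020
vin=B88: ELSE → 186085

82902, 208370, 87662, 51677, 111576, 26390, 39047, 93290, 60467, 225423, 118143, 52240, 166020, 186085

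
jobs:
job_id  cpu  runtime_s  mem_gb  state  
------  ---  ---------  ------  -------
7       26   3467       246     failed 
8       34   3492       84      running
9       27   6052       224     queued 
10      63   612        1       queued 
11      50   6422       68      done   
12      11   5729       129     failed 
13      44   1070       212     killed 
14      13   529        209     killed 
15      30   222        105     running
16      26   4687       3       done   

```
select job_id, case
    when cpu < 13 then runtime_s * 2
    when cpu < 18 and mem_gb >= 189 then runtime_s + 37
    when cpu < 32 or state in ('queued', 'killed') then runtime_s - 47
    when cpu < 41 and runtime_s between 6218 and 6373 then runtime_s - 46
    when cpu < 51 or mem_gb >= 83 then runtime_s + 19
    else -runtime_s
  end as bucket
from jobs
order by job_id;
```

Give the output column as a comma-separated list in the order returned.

3420, 3511, 6005, 565, 6441, 11458, 1023, 566, 175, 4640

job_id=7: cpu < 32 or state in ('queued', 'killed') → 3420
job_id=8: cpu < 51 or mem_gb >= 83 → 3511
job_id=9: cpu < 32 or state in ('queued', 'killed') → 6005
job_id=10: cpu < 32 or state in ('queued', 'killed') → 565
job_id=11: cpu < 51 or mem_gb >= 83 → 6441
job_id=12: cpu < 13 → 11458
job_id=13: cpu < 32 or state in ('queued', 'killed') → 1023
job_id=14: cpu < 18 and mem_gb >= 189 → 566
job_id=15: cpu < 32 or state in ('queued', 'killed') → 175
job_id=16: cpu < 32 or state in ('queued', 'killed') → 4640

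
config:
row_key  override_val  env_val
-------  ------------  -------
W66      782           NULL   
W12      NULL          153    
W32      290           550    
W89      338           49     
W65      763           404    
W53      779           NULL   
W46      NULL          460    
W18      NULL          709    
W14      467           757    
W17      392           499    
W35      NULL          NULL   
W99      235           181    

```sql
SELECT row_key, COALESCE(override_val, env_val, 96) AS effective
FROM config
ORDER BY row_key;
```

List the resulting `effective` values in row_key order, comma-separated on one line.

153, 467, 392, 709, 290, 96, 460, 779, 763, 782, 338, 235

row_key=W12: override_val=NULL, env_val=153 → 153
row_key=W14: override_val=467 → 467
row_key=W17: override_val=392 → 392
row_key=W18: override_val=NULL, env_val=709 → 709
row_key=W32: override_val=290 → 290
row_key=W35: override_val=NULL, env_val=NULL, → literal 96 → 96
row_key=W46: override_val=NULL, env_val=460 → 460
row_key=W53: override_val=779 → 779
row_key=W65: override_val=763 → 763
row_key=W66: override_val=782 → 782
row_key=W89: override_val=338 → 338
row_key=W99: override_val=235 → 235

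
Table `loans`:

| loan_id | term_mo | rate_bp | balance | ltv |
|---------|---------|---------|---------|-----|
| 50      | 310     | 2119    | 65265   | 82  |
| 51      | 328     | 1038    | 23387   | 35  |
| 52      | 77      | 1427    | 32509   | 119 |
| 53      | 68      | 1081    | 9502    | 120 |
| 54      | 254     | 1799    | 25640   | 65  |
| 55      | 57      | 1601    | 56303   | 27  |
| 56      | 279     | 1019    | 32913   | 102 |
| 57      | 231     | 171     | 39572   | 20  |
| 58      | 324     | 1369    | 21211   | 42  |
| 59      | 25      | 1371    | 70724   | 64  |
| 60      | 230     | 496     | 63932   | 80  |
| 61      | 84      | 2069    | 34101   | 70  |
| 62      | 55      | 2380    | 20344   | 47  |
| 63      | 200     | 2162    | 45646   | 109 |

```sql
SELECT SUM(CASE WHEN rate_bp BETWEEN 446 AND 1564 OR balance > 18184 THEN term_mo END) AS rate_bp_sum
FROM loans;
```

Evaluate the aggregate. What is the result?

2522

loan_id=50: ✓ → 310
loan_id=51: ✓ → 328
loan_id=52: ✓ → 77
loan_id=53: ✓ → 68
loan_id=54: ✓ → 254
loan_id=55: ✓ → 57
loan_id=56: ✓ → 279
loan_id=57: ✓ → 231
loan_id=58: ✓ → 324
loan_id=59: ✓ → 25
loan_id=60: ✓ → 230
loan_id=61: ✓ → 84
loan_id=62: ✓ → 55
loan_id=63: ✓ → 200
rate_bp_sum = 310 + 328 + 77 + 68 + 254 + 57 + 279 + 231 + 324 + 25 + 230 + 84 + 55 + 200 = 2522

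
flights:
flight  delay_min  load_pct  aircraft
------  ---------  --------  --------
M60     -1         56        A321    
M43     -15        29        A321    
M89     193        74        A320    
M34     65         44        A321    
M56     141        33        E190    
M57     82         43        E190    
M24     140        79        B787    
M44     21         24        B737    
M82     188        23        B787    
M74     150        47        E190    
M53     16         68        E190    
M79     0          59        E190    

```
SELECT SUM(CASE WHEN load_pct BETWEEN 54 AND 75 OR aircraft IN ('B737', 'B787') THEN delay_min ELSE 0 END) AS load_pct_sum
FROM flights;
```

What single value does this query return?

557

flight=M60: ✓ → -1
flight=M43: ✗
flight=M89: ✓ → 193
flight=M34: ✗
flight=M56: ✗
flight=M57: ✗
flight=M24: ✓ → 140
flight=M44: ✓ → 21
flight=M82: ✓ → 188
flight=M74: ✗
flight=M53: ✓ → 16
flight=M79: ✓ → 0
load_pct_sum = -1 + 193 + 140 + 21 + 188 + 16 = 557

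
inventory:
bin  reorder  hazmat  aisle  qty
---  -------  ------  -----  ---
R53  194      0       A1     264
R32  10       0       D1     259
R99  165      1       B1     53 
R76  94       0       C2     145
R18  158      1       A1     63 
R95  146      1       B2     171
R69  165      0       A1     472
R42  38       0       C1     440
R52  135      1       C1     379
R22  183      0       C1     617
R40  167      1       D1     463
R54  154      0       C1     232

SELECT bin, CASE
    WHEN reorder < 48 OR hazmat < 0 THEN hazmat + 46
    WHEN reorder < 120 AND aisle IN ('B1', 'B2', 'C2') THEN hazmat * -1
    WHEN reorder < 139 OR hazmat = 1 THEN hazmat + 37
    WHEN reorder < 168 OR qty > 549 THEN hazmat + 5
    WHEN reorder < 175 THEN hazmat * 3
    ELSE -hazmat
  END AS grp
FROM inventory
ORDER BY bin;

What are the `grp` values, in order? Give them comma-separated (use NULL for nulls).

38, 5, 46, 38, 46, 38, 0, 5, 5, 0, 38, 38

bin=R18: reorder < 139 OR hazmat = 1 → 38
bin=R22: reorder < 168 OR qty > 549 → 5
bin=R32: reorder < 48 OR hazmat < 0 → 46
bin=R40: reorder < 139 OR hazmat = 1 → 38
bin=R42: reorder < 48 OR hazmat < 0 → 46
bin=R52: reorder < 139 OR hazmat = 1 → 38
bin=R53: ELSE → 0
bin=R54: reorder < 168 OR qty > 549 → 5
bin=R69: reorder < 168 OR qty > 549 → 5
bin=R76: reorder < 120 AND aisle IN ('B1', 'B2', 'C2') → 0
bin=R95: reorder < 139 OR hazmat = 1 → 38
bin=R99: reorder < 139 OR hazmat = 1 → 38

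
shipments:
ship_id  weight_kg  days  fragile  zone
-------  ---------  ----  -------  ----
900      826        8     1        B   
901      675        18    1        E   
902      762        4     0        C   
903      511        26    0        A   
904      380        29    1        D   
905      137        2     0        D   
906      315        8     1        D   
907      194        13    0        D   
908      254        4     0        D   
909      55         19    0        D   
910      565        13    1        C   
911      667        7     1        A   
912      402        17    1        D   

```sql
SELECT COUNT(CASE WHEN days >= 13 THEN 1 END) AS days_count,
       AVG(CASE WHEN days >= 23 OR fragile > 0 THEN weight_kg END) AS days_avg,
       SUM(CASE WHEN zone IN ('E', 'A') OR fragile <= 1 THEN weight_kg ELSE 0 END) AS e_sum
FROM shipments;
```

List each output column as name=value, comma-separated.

days_count=7, days_avg=542.625, e_sum=5743

[days_count: days >= 13]
ship_id=900: ✗
ship_id=901: ✓ → 1
ship_id=902: ✗
ship_id=903: ✓ → 1
ship_id=904: ✓ → 1
ship_id=905: ✗
ship_id=906: ✗
ship_id=907: ✓ → 1
ship_id=908: ✗
ship_id=909: ✓ → 1
ship_id=910: ✓ → 1
ship_id=911: ✗
ship_id=912: ✓ → 1
days_count = COUNT(1, 1, 1, 1, 1, 1, 1) = 7
—
[days_avg: days >= 23 OR fragile > 0]
ship_id=900: ✓ → 826
ship_id=901: ✓ → 675
ship_id=902: ✗
ship_id=903: ✓ → 511
ship_id=904: ✓ → 380
ship_id=905: ✗
ship_id=906: ✓ → 315
ship_id=907: ✗
ship_id=908: ✗
ship_id=909: ✗
ship_id=910: ✓ → 565
ship_id=911: ✓ → 667
ship_id=912: ✓ → 402
days_avg = (826 + 675 + 511 + 380 + 315 + 565 + 667 + 402) / 8 = 542.625
—
[e_sum: zone IN ('E', 'A') OR fragile <= 1]
ship_id=900: ✓ → 826
ship_id=901: ✓ → 675
ship_id=902: ✓ → 762
ship_id=903: ✓ → 511
ship_id=904: ✓ → 380
ship_id=905: ✓ → 137
ship_id=906: ✓ → 315
ship_id=907: ✓ → 194
ship_id=908: ✓ → 254
ship_id=909: ✓ → 55
ship_id=910: ✓ → 565
ship_id=911: ✓ → 667
ship_id=912: ✓ → 402
e_sum = 826 + 675 + 762 + 511 + 380 + 137 + 315 + 194 + 254 + 55 + 565 + 667 + 402 = 5743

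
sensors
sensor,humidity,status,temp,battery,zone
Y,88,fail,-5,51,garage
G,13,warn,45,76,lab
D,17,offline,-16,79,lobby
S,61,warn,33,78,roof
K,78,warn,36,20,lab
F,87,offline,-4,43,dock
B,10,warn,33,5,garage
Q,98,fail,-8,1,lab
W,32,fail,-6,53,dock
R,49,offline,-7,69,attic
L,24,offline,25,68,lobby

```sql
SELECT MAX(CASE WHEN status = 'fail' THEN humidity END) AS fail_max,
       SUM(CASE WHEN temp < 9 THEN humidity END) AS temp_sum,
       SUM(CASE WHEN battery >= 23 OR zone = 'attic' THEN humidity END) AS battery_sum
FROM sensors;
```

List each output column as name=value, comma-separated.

fail_max=98, temp_sum=371, battery_sum=371

[fail_max: status = 'fail']
sensor=Y: ✓ → 88
sensor=G: ✗
sensor=D: ✗
sensor=S: ✗
sensor=K: ✗
sensor=F: ✗
sensor=B: ✗
sensor=Q: ✓ → 98
sensor=W: ✓ → 32
sensor=R: ✗
sensor=L: ✗
fail_max = MAX(88, 98, 32) = 98
—
[temp_sum: temp < 9]
sensor=Y: ✓ → 88
sensor=G: ✗
sensor=D: ✓ → 17
sensor=S: ✗
sensor=K: ✗
sensor=F: ✓ → 87
sensor=B: ✗
sensor=Q: ✓ → 98
sensor=W: ✓ → 32
sensor=R: ✓ → 49
sensor=L: ✗
temp_sum = 88 + 17 + 87 + 98 + 32 + 49 = 371
—
[battery_sum: battery >= 23 OR zone = 'attic']
sensor=Y: ✓ → 88
sensor=G: ✓ → 13
sensor=D: ✓ → 17
sensor=S: ✓ → 61
sensor=K: ✗
sensor=F: ✓ → 87
sensor=B: ✗
sensor=Q: ✗
sensor=W: ✓ → 32
sensor=R: ✓ → 49
sensor=L: ✓ → 24
battery_sum = 88 + 13 + 17 + 61 + 87 + 32 + 49 + 24 = 371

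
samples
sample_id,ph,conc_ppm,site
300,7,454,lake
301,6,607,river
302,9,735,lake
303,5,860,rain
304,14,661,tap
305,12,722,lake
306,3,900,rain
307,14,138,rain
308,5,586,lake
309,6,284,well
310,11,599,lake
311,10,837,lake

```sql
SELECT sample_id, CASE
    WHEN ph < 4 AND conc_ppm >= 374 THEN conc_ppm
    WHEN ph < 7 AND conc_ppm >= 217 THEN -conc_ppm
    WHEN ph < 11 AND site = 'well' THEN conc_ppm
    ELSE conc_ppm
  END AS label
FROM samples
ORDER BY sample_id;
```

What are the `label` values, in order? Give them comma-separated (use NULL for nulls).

sample_id=300: ELSE → 454
sample_id=301: ph < 7 AND conc_ppm >= 217 → -607
sample_id=302: ELSE → 735
sample_id=303: ph < 7 AND conc_ppm >= 217 → -860
sample_id=304: ELSE → 661
sample_id=305: ELSE → 722
sample_id=306: ph < 4 AND conc_ppm >= 374 → 900
sample_id=307: ELSE → 138
sample_id=308: ph < 7 AND conc_ppm >= 217 → -586
sample_id=309: ph < 7 AND conc_ppm >= 217 → -284
sample_id=310: ELSE → 599
sample_id=311: ELSE → 837

454, -607, 735, -860, 661, 722, 900, 138, -586, -284, 599, 837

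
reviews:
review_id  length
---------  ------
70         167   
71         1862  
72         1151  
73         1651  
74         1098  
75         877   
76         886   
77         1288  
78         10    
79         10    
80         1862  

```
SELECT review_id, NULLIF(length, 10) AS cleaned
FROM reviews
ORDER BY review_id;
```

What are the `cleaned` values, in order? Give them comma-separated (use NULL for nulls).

167, 1862, 1151, 1651, 1098, 877, 886, 1288, NULL, NULL, 1862

review_id=70: length=167 vs 10: differ → 167
review_id=71: length=1862 vs 10: differ → 1862
review_id=72: length=1151 vs 10: differ → 1151
review_id=73: length=1651 vs 10: differ → 1651
review_id=74: length=1098 vs 10: differ → 1098
review_id=75: length=877 vs 10: differ → 877
review_id=76: length=886 vs 10: differ → 886
review_id=77: length=1288 vs 10: differ → 1288
review_id=78: length=10 vs 10: equal → NULL
review_id=79: length=10 vs 10: equal → NULL
review_id=80: length=1862 vs 10: differ → 1862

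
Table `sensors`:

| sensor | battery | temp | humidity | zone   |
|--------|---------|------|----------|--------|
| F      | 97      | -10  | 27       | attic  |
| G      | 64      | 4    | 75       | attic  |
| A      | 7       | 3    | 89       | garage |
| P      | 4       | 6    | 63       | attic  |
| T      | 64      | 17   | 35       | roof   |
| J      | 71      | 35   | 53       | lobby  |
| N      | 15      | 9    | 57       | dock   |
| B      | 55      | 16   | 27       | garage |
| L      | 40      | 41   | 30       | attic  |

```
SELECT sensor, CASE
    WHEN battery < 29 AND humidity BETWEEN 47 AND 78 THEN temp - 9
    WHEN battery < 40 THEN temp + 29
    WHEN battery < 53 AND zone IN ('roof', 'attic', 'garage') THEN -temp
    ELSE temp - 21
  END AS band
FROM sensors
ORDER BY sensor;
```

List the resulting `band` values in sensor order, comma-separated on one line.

32, -5, -31, -17, 14, -41, 0, -3, -4

sensor=A: battery < 40 → 32
sensor=B: ELSE → -5
sensor=F: ELSE → -31
sensor=G: ELSE → -17
sensor=J: ELSE → 14
sensor=L: battery < 53 AND zone IN ('roof', 'attic', 'garage') → -41
sensor=N: battery < 29 AND humidity BETWEEN 47 AND 78 → 0
sensor=P: battery < 29 AND humidity BETWEEN 47 AND 78 → -3
sensor=T: ELSE → -4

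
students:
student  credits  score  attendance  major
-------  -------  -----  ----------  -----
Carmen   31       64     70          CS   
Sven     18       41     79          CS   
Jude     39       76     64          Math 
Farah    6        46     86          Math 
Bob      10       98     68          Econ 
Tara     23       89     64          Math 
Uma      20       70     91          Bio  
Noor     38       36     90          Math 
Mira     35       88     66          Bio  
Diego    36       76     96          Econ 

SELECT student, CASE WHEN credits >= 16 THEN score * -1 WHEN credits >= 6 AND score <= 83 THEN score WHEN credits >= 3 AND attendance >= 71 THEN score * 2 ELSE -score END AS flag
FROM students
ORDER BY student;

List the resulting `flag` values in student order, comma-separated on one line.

student=Bob: ELSE → -98
student=Carmen: credits >= 16 → -64
student=Diego: credits >= 16 → -76
student=Farah: credits >= 6 AND score <= 83 → 46
student=Jude: credits >= 16 → -76
student=Mira: credits >= 16 → -88
student=Noor: credits >= 16 → -36
student=Sven: credits >= 16 → -41
student=Tara: credits >= 16 → -89
student=Uma: credits >= 16 → -70

-98, -64, -76, 46, -76, -88, -36, -41, -89, -70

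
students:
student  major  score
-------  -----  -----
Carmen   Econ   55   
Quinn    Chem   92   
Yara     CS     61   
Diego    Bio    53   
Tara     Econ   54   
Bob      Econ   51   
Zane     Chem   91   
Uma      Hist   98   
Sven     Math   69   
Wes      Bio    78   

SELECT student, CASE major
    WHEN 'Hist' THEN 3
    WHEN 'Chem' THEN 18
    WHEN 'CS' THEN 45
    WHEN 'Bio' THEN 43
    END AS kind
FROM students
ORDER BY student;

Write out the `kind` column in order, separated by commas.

student=Bob: (no match → NULL) → NULL
student=Carmen: (no match → NULL) → NULL
student=Diego: major='Bio' → 43
student=Quinn: major='Chem' → 18
student=Sven: (no match → NULL) → NULL
student=Tara: (no match → NULL) → NULL
student=Uma: major='Hist' → 3
student=Wes: major='Bio' → 43
student=Yara: major='CS' → 45
student=Zane: major='Chem' → 18

NULL, NULL, 43, 18, NULL, NULL, 3, 43, 45, 18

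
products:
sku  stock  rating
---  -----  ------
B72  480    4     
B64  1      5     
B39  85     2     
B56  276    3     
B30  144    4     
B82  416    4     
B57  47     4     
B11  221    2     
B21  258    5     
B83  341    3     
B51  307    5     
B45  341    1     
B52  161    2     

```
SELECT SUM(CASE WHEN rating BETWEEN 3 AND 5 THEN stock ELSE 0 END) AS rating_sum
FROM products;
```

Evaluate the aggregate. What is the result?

2270

sku=B72: ✓ → 480
sku=B64: ✓ → 1
sku=B39: ✗
sku=B56: ✓ → 276
sku=B30: ✓ → 144
sku=B82: ✓ → 416
sku=B57: ✓ → 47
sku=B11: ✗
sku=B21: ✓ → 258
sku=B83: ✓ → 341
sku=B51: ✓ → 307
sku=B45: ✗
sku=B52: ✗
rating_sum = 480 + 1 + 276 + 144 + 416 + 47 + 258 + 341 + 307 = 2270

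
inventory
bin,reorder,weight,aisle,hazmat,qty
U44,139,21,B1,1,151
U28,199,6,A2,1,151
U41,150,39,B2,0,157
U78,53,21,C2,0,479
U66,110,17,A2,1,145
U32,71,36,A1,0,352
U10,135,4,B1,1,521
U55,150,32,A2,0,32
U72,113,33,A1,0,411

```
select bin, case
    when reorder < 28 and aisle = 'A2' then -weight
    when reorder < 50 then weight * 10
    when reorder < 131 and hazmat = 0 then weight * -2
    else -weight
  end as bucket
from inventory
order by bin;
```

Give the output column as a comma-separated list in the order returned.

-4, -6, -72, -39, -21, -32, -17, -66, -42

bin=U10: ELSE → -4
bin=U28: ELSE → -6
bin=U32: reorder < 131 and hazmat = 0 → -72
bin=U41: ELSE → -39
bin=U44: ELSE → -21
bin=U55: ELSE → -32
bin=U66: ELSE → -17
bin=U72: reorder < 131 and hazmat = 0 → -66
bin=U78: reorder < 131 and hazmat = 0 → -42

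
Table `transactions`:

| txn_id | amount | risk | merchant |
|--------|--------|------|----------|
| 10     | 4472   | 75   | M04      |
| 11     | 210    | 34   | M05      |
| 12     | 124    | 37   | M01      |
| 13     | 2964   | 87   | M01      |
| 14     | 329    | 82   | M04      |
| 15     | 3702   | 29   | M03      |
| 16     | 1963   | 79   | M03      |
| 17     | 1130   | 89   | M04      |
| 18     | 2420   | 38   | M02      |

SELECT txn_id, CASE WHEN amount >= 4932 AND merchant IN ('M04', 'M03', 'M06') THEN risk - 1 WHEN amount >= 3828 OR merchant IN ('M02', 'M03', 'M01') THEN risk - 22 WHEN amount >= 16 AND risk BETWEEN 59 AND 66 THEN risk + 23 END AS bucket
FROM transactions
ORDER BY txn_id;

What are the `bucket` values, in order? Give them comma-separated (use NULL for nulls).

txn_id=10: amount >= 3828 OR merchant IN ('M02', 'M03', 'M01') → 53
txn_id=11: (no match → NULL) → NULL
txn_id=12: amount >= 3828 OR merchant IN ('M02', 'M03', 'M01') → 15
txn_id=13: amount >= 3828 OR merchant IN ('M02', 'M03', 'M01') → 65
txn_id=14: (no match → NULL) → NULL
txn_id=15: amount >= 3828 OR merchant IN ('M02', 'M03', 'M01') → 7
txn_id=16: amount >= 3828 OR merchant IN ('M02', 'M03', 'M01') → 57
txn_id=17: (no match → NULL) → NULL
txn_id=18: amount >= 3828 OR merchant IN ('M02', 'M03', 'M01') → 16

53, NULL, 15, 65, NULL, 7, 57, NULL, 16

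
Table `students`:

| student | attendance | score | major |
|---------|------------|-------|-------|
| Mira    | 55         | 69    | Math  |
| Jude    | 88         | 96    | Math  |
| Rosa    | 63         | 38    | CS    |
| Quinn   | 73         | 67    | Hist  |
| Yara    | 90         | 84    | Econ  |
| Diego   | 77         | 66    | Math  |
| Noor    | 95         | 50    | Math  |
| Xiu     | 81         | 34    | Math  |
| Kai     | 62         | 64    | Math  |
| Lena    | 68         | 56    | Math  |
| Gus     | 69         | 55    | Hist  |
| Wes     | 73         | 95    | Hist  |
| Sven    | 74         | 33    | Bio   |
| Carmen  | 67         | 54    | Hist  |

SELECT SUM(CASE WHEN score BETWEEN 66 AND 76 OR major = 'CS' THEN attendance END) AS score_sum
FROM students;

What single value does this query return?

268

student=Mira: ✓ → 55
student=Jude: ✗
student=Rosa: ✓ → 63
student=Quinn: ✓ → 73
student=Yara: ✗
student=Diego: ✓ → 77
student=Noor: ✗
student=Xiu: ✗
student=Kai: ✗
student=Lena: ✗
student=Gus: ✗
student=Wes: ✗
student=Sven: ✗
student=Carmen: ✗
score_sum = 55 + 63 + 73 + 77 = 268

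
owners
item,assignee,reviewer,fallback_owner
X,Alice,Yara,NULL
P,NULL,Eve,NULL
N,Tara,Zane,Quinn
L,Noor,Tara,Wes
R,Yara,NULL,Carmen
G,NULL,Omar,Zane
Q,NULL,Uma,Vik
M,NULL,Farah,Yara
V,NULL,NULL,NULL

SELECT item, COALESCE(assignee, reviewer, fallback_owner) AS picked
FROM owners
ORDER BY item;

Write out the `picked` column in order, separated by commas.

item=G: assignee=NULL, reviewer=Omar → Omar
item=L: assignee=Noor → Noor
item=M: assignee=NULL, reviewer=Farah → Farah
item=N: assignee=Tara → Tara
item=P: assignee=NULL, reviewer=Eve → Eve
item=Q: assignee=NULL, reviewer=Uma → Uma
item=R: assignee=Yara → Yara
item=V: assignee=NULL, reviewer=NULL, fallback_owner=NULL (all NULL) → NULL
item=X: assignee=Alice → Alice

Omar, Noor, Farah, Tara, Eve, Uma, Yara, NULL, Alice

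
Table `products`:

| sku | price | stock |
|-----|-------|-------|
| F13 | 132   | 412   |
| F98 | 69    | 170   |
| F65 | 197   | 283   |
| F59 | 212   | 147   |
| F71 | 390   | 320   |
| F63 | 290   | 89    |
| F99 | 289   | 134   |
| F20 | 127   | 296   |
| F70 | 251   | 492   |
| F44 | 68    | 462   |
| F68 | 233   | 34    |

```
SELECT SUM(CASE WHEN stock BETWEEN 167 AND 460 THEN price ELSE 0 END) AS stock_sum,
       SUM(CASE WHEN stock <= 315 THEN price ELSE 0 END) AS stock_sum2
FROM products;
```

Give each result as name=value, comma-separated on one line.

stock_sum=915, stock_sum2=1417

[stock_sum: stock BETWEEN 167 AND 460]
sku=F13: ✓ → 132
sku=F98: ✓ → 69
sku=F65: ✓ → 197
sku=F59: ✗
sku=F71: ✓ → 390
sku=F63: ✗
sku=F99: ✗
sku=F20: ✓ → 127
sku=F70: ✗
sku=F44: ✗
sku=F68: ✗
stock_sum = 132 + 69 + 197 + 390 + 127 = 915
—
[stock_sum2: stock <= 315]
sku=F13: ✗
sku=F98: ✓ → 69
sku=F65: ✓ → 197
sku=F59: ✓ → 212
sku=F71: ✗
sku=F63: ✓ → 290
sku=F99: ✓ → 289
sku=F20: ✓ → 127
sku=F70: ✗
sku=F44: ✗
sku=F68: ✓ → 233
stock_sum2 = 69 + 197 + 212 + 290 + 289 + 127 + 233 = 1417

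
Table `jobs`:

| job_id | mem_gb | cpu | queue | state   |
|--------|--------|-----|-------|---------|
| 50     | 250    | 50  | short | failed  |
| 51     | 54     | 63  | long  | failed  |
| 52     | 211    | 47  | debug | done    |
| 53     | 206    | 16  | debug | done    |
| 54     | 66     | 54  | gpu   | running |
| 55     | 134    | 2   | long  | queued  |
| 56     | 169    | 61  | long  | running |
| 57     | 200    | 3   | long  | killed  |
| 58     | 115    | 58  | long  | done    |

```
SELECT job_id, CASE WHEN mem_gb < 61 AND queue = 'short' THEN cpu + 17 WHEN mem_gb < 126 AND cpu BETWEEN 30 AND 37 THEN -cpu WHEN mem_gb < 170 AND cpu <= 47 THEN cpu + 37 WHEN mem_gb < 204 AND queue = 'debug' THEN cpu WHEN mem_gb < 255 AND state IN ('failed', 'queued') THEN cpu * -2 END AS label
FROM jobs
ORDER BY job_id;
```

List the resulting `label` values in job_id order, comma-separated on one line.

job_id=50: mem_gb < 255 AND state IN ('failed', 'queued') → -100
job_id=51: mem_gb < 255 AND state IN ('failed', 'queued') → -126
job_id=52: (no match → NULL) → NULL
job_id=53: (no match → NULL) → NULL
job_id=54: (no match → NULL) → NULL
job_id=55: mem_gb < 170 AND cpu <= 47 → 39
job_id=56: (no match → NULL) → NULL
job_id=57: (no match → NULL) → NULL
job_id=58: (no match → NULL) → NULL

-100, -126, NULL, NULL, NULL, 39, NULL, NULL, NULL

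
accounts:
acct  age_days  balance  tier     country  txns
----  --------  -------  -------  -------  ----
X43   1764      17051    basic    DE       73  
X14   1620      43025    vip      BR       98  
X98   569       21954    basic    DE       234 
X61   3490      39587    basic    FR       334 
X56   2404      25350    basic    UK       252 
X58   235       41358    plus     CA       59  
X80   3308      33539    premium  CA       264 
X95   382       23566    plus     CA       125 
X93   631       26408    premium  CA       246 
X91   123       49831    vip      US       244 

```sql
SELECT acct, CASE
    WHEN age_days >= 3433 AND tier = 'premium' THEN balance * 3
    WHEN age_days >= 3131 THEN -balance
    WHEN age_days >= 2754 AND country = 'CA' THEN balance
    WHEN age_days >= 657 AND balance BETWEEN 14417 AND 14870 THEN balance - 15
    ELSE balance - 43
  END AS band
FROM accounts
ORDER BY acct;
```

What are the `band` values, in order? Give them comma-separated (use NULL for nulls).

acct=X14: ELSE → 42982
acct=X43: ELSE → 17008
acct=X56: ELSE → 25307
acct=X58: ELSE → 41315
acct=X61: age_days >= 3131 → -39587
acct=X80: age_days >= 3131 → -33539
acct=X91: ELSE → 49788
acct=X93: ELSE → 26365
acct=X95: ELSE → 23523
acct=X98: ELSE → 21911

42982, 17008, 25307, 41315, -39587, -33539, 49788, 26365, 23523, 21911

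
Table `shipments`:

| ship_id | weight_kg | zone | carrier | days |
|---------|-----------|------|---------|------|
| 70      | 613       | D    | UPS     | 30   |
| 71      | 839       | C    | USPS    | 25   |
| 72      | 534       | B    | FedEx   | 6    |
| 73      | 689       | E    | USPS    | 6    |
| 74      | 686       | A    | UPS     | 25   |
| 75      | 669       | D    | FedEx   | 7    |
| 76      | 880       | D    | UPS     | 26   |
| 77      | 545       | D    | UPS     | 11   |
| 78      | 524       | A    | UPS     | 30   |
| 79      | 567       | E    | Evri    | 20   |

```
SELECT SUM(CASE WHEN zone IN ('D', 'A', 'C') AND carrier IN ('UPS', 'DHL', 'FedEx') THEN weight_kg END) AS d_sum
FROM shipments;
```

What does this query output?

ship_id=70: ✓ → 613
ship_id=71: ✗
ship_id=72: ✗
ship_id=73: ✗
ship_id=74: ✓ → 686
ship_id=75: ✓ → 669
ship_id=76: ✓ → 880
ship_id=77: ✓ → 545
ship_id=78: ✓ → 524
ship_id=79: ✗
d_sum = 613 + 686 + 669 + 880 + 545 + 524 = 3917

3917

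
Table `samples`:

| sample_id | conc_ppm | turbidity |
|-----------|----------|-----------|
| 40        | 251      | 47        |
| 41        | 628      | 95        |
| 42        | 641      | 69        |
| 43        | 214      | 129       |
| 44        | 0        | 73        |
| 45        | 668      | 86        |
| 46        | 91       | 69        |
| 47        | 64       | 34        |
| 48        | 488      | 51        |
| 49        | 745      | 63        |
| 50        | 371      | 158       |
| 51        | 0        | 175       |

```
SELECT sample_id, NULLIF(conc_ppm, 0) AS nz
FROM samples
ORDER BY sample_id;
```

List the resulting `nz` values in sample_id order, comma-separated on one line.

251, 628, 641, 214, NULL, 668, 91, 64, 488, 745, 371, NULL

sample_id=40: conc_ppm=251 vs 0: differ → 251
sample_id=41: conc_ppm=628 vs 0: differ → 628
sample_id=42: conc_ppm=641 vs 0: differ → 641
sample_id=43: conc_ppm=214 vs 0: differ → 214
sample_id=44: conc_ppm=0 vs 0: equal → NULL
sample_id=45: conc_ppm=668 vs 0: differ → 668
sample_id=46: conc_ppm=91 vs 0: differ → 91
sample_id=47: conc_ppm=64 vs 0: differ → 64
sample_id=48: conc_ppm=488 vs 0: differ → 488
sample_id=49: conc_ppm=745 vs 0: differ → 745
sample_id=50: conc_ppm=371 vs 0: differ → 371
sample_id=51: conc_ppm=0 vs 0: equal → NULL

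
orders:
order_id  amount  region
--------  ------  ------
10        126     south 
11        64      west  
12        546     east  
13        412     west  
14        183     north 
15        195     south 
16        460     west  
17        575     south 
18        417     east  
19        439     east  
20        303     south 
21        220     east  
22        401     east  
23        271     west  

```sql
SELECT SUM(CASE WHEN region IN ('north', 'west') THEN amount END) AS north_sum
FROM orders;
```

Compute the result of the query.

1390

order_id=10: ✗
order_id=11: ✓ → 64
order_id=12: ✗
order_id=13: ✓ → 412
order_id=14: ✓ → 183
order_id=15: ✗
order_id=16: ✓ → 460
order_id=17: ✗
order_id=18: ✗
order_id=19: ✗
order_id=20: ✗
order_id=21: ✗
order_id=22: ✗
order_id=23: ✓ → 271
north_sum = 64 + 412 + 183 + 460 + 271 = 1390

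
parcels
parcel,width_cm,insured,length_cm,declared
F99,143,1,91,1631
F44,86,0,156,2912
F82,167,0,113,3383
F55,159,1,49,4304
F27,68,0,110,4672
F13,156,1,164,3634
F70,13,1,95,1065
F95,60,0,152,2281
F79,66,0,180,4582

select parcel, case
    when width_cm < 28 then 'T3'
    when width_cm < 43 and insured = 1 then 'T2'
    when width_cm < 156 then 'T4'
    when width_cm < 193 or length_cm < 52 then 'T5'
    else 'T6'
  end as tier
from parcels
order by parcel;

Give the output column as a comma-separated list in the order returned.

T5, T4, T4, T5, T3, T4, T5, T4, T4

parcel=F13: width_cm < 193 or length_cm < 52 → T5
parcel=F27: width_cm < 156 → T4
parcel=F44: width_cm < 156 → T4
parcel=F55: width_cm < 193 or length_cm < 52 → T5
parcel=F70: width_cm < 28 → T3
parcel=F79: width_cm < 156 → T4
parcel=F82: width_cm < 193 or length_cm < 52 → T5
parcel=F95: width_cm < 156 → T4
parcel=F99: width_cm < 156 → T4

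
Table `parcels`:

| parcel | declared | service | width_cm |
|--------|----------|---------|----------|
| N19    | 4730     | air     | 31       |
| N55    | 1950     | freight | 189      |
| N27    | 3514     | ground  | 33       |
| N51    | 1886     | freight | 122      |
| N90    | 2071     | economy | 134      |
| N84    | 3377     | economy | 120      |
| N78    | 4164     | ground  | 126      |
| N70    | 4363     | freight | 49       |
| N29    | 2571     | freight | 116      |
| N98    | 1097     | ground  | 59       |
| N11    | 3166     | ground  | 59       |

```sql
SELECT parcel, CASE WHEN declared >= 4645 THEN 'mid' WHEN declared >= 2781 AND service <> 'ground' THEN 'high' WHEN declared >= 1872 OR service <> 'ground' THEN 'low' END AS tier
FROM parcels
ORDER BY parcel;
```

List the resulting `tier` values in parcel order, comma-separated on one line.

low, mid, low, low, low, low, high, low, high, low, NULL

parcel=N11: declared >= 1872 OR service <> 'ground' → low
parcel=N19: declared >= 4645 → mid
parcel=N27: declared >= 1872 OR service <> 'ground' → low
parcel=N29: declared >= 1872 OR service <> 'ground' → low
parcel=N51: declared >= 1872 OR service <> 'ground' → low
parcel=N55: declared >= 1872 OR service <> 'ground' → low
parcel=N70: declared >= 2781 AND service <> 'ground' → high
parcel=N78: declared >= 1872 OR service <> 'ground' → low
parcel=N84: declared >= 2781 AND service <> 'ground' → high
parcel=N90: declared >= 1872 OR service <> 'ground' → low
parcel=N98: (no match → NULL) → NULL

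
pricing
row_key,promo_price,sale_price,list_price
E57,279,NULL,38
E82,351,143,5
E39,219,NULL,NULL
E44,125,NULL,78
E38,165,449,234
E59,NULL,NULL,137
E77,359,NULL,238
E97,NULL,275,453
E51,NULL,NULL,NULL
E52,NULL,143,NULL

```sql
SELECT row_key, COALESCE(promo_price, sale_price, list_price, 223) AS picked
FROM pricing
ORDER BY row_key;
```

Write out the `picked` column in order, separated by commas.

row_key=E38: promo_price=165 → 165
row_key=E39: promo_price=219 → 219
row_key=E44: promo_price=125 → 125
row_key=E51: promo_price=NULL, sale_price=NULL, list_price=NULL, → literal 223 → 223
row_key=E52: promo_price=NULL, sale_price=143 → 143
row_key=E57: promo_price=279 → 279
row_key=E59: promo_price=NULL, sale_price=NULL, list_price=137 → 137
row_key=E77: promo_price=359 → 359
row_key=E82: promo_price=351 → 351
row_key=E97: promo_price=NULL, sale_price=275 → 275

165, 219, 125, 223, 143, 279, 137, 359, 351, 275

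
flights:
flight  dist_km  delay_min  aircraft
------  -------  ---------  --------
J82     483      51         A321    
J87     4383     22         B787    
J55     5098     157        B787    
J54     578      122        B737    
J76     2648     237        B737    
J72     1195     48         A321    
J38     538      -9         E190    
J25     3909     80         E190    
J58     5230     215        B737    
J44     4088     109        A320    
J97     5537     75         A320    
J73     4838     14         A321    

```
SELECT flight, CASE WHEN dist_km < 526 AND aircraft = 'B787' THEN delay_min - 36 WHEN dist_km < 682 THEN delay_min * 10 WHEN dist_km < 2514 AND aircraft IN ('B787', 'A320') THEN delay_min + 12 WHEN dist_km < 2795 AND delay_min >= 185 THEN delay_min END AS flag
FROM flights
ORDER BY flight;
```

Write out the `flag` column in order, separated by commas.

NULL, -90, NULL, 1220, NULL, NULL, NULL, NULL, 237, 510, NULL, NULL

flight=J25: (no match → NULL) → NULL
flight=J38: dist_km < 682 → -90
flight=J44: (no match → NULL) → NULL
flight=J54: dist_km < 682 → 1220
flight=J55: (no match → NULL) → NULL
flight=J58: (no match → NULL) → NULL
flight=J72: (no match → NULL) → NULL
flight=J73: (no match → NULL) → NULL
flight=J76: dist_km < 2795 AND delay_min >= 185 → 237
flight=J82: dist_km < 682 → 510
flight=J87: (no match → NULL) → NULL
flight=J97: (no match → NULL) → NULL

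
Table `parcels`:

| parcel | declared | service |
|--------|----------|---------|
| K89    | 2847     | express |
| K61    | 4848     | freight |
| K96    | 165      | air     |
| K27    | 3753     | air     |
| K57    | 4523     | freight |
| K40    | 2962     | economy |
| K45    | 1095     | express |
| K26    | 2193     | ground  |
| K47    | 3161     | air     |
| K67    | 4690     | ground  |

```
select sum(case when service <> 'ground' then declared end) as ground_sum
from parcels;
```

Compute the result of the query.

23354

parcel=K89: ✓ → 2847
parcel=K61: ✓ → 4848
parcel=K96: ✓ → 165
parcel=K27: ✓ → 3753
parcel=K57: ✓ → 4523
parcel=K40: ✓ → 2962
parcel=K45: ✓ → 1095
parcel=K26: ✗
parcel=K47: ✓ → 3161
parcel=K67: ✗
ground_sum = 2847 + 4848 + 165 + 3753 + 4523 + 2962 + 1095 + 3161 = 23354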